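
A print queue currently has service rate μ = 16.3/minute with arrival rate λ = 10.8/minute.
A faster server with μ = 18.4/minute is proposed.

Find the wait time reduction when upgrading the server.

System 1: ρ₁ = 10.8/16.3 = 0.6626, W₁ = 1/(16.3-10.8) = 0.18182
System 2: ρ₂ = 10.8/18.4 = 0.5870, W₂ = 1/(18.4-10.8) = 0.13158
Improvement: (W₁-W₂)/W₁ = (0.18182-0.13158)/0.18182 = 27.63%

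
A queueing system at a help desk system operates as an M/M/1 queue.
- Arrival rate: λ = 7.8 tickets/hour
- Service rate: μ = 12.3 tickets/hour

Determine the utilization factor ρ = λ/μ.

Server utilization: ρ = λ/μ
ρ = 7.8/12.3 = 0.6341
The server is busy 63.41% of the time.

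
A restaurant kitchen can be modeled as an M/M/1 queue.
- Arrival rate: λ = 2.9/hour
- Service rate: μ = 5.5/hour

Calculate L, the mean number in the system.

ρ = λ/μ = 2.9/5.5 = 0.5273
For M/M/1: L = λ/(μ-λ)
L = 2.9/(5.5-2.9) = 2.9/2.60
L = 1.1154 orders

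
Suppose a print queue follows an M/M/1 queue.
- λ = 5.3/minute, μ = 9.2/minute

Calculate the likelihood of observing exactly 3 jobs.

ρ = λ/μ = 5.3/9.2 = 0.5761
P(n) = (1-ρ)ρⁿ
P(3) = (1-0.5761) × 0.5761^3
P(3) = 0.4239 × 0.1912
P(3) = 0.08105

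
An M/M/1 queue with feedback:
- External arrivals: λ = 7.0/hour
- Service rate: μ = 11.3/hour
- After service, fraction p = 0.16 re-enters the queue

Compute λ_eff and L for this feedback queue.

Effective arrival rate: λ_eff = λ/(1-p) = 7.0/(1-0.16) = 7.0/0.84 = 8.33333
ρ = λ_eff/μ = 8.33333/11.3 = 0.737463
L = ρ/(1-ρ) = 0.737463/(1-0.737463) = 2.8090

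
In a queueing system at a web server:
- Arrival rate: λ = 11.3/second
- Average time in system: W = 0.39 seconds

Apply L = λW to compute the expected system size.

Little's Law: L = λW
L = 11.3 × 0.39 = 4.4070 requests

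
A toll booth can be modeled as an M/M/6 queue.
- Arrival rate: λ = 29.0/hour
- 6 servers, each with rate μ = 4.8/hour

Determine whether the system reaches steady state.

Stability requires ρ = λ/(cμ) < 1
ρ = 29.0/(6 × 4.8) = 29.0/28.80 = 1.0069
Since 1.0069 ≥ 1, the system is UNSTABLE.
Need c > λ/μ = 29.0/4.8 = 6.04.
Minimum servers needed: c = 7.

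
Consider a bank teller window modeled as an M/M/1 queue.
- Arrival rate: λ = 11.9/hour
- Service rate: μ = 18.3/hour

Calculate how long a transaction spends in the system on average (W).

First, compute utilization: ρ = λ/μ = 11.9/18.3 = 0.6503
For M/M/1: W = 1/(μ-λ)
W = 1/(18.3-11.9) = 1/6.40
W = 0.1562 hours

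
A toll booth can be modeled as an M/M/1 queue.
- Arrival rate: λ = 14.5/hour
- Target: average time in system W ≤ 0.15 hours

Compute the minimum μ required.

For M/M/1: W = 1/(μ-λ)
Need W ≤ 0.15, so 1/(μ-λ) ≤ 0.15
μ - λ ≥ 1/0.15 = 6.6667
μ ≥ 14.5 + 6.6667 = 21.1667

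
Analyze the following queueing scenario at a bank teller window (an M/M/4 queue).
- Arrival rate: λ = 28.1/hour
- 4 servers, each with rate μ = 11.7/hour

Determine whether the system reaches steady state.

Stability requires ρ = λ/(cμ) < 1
ρ = 28.1/(4 × 11.7) = 28.1/46.80 = 0.6004
Since 0.6004 < 1, the system is STABLE.
The servers are busy 60.04% of the time.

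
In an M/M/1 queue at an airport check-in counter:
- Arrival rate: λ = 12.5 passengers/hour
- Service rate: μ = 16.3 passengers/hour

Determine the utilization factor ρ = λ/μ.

Server utilization: ρ = λ/μ
ρ = 12.5/16.3 = 0.7669
The server is busy 76.69% of the time.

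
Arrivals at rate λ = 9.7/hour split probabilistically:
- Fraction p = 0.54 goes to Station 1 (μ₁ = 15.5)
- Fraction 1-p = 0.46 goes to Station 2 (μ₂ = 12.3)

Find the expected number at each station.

Effective rates: λ₁ = 9.7×0.54 = 5.238, λ₂ = 9.7×0.46 = 4.462
Station 1: ρ₁ = 5.238/15.5 = 0.33794, L₁ = ρ₁/(1-ρ₁) = 0.33794/(1-0.33794) = 0.5104
Station 2: ρ₂ = 4.462/12.3 = 0.36276, L₂ = ρ₂/(1-ρ₂) = 0.36276/(1-0.36276) = 0.5693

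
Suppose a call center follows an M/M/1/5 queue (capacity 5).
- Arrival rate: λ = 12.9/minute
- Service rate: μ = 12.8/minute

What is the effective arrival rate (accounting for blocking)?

ρ = λ/μ = 12.9/12.8 = 1.0078
P₀ = (1-ρ)/(1-ρ^(K+1)) = (1-1.0078)/(1-1.0078^6) = -0.0078000/-0.047722 = 0.1634
P_K = P₀×ρ^K = 0.1634 × 1.0078^5 = 0.1634 × 1.0396 = 0.1699
λ_eff = λ(1-P_K) = 12.9 × (1 - 0.169926) = 12.9 × 0.830074 = 10.7080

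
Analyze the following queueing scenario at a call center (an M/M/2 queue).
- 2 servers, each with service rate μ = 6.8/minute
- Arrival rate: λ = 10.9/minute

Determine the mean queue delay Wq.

Traffic intensity: ρ = λ/(cμ) = 10.9/(2×6.8) = 0.8015
Since ρ = 0.8015 < 1, system is stable.
Offered load a = λ/μ = cρ = 10.9/6.8 = 1.6029
P₀ = [ Σₙ₌₀^1 aⁿ/n! + a^2/(2!(1-ρ)) ]⁻¹
Σ = a^0/0! + a^1/1! = 1.0000 + 1.6029 = 2.6029
a^2/(2!(1-ρ)) = 2.5694/(2 × 0.19853) = 6.4711
P₀ = 1/(2.6029 + 6.4711) = 0.1102
Lq = P₀·a^2·ρ / (2!(1-ρ)²) = 0.110204 × 2.56942 × 0.801471 / (2 × 0.0394139) = 2.8790
Wq = Lq/λ = 2.8790/10.9 = 0.2641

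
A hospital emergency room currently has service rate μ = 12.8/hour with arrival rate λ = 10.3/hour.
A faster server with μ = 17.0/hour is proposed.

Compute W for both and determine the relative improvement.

System 1: ρ₁ = 10.3/12.8 = 0.8047, W₁ = 1/(12.8-10.3) = 0.40000
System 2: ρ₂ = 10.3/17.0 = 0.6059, W₂ = 1/(17.0-10.3) = 0.14925
Improvement: (W₁-W₂)/W₁ = (0.40000-0.14925)/0.40000 = 62.69%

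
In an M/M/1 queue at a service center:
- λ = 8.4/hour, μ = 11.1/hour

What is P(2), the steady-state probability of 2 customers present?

ρ = λ/μ = 8.4/11.1 = 0.7568
P(n) = (1-ρ)ρⁿ
P(2) = (1-0.7568) × 0.7568^2
P(2) = 0.2432 × 0.5727
P(2) = 0.1393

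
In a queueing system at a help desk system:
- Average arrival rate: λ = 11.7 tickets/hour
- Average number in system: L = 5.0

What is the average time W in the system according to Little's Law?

Little's Law: L = λW, so W = L/λ
W = 5.0/11.7 = 0.4274 hours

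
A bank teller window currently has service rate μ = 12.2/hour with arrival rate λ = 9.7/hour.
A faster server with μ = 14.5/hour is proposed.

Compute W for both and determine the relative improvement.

System 1: ρ₁ = 9.7/12.2 = 0.7951, W₁ = 1/(12.2-9.7) = 0.40000
System 2: ρ₂ = 9.7/14.5 = 0.6690, W₂ = 1/(14.5-9.7) = 0.20833
Improvement: (W₁-W₂)/W₁ = (0.40000-0.20833)/0.40000 = 47.92%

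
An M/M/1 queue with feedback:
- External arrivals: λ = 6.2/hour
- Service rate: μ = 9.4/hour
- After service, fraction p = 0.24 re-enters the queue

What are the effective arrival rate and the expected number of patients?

Effective arrival rate: λ_eff = λ/(1-p) = 6.2/(1-0.24) = 6.2/0.76 = 8.15789
ρ = λ_eff/μ = 8.15789/9.4 = 0.867861
L = ρ/(1-ρ) = 0.867861/(1-0.867861) = 6.5678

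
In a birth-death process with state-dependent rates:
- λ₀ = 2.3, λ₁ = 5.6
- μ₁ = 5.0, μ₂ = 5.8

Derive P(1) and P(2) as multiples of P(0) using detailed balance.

Balance equations:
State 0: λ₀P₀ = μ₁P₁ → P₁ = (λ₀/μ₁)P₀ = (2.3/5.0)P₀ = 0.4600P₀
State 1: P₂ = (λ₀λ₁)/(μ₁μ₂)P₀ = (2.3×5.6)/(5.0×5.8)P₀ = 0.4441P₀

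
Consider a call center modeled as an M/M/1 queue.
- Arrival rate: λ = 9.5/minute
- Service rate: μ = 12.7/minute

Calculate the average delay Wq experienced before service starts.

First, compute utilization: ρ = λ/μ = 9.5/12.7 = 0.7480
For M/M/1: Wq = λ/(μ(μ-λ))
Wq = 9.5/(12.7 × (12.7-9.5))
Wq = 9.5/(12.7 × 3.20)
Wq = 0.2338 minutes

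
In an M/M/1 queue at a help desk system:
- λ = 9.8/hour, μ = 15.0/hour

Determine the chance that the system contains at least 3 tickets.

ρ = λ/μ = 9.8/15.0 = 0.65333
P(N ≥ n) = ρⁿ
P(N ≥ 3) = 0.65333^3
P(N ≥ 3) = 0.2789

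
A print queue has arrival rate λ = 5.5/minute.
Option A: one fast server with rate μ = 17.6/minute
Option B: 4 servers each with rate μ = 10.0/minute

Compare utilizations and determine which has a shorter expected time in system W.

Option A: single server μ = 17.6 (M/M/1)
  ρ_A = 5.5/17.6 = 0.3125
  W_A = 1/(μ-λ) = 1/(17.6-5.5) = 1/12.10 = 0.08264

Option B: 4 servers μ = 10.0 (M/M/4)
  ρ_B = λ/(cμ) = 5.5/(4×10.0) = 0.1375
  Offered load a = λ/μ = cρ = 5.5/10.0 = 0.5500
  P₀ = [ Σₙ₌₀^3 aⁿ/n! + a^4/(4!(1-ρ)) ]⁻¹
  Σ = a^0/0! + a^1/1! + a^2/2! + a^3/3! = 1.0000 + 0.5500 + 0.1513 + 0.02773 = 1.7290
  a^4/(4!(1-ρ)) = 0.09151/(24 × 0.8625) = 0.004421
  P₀ = 1/(1.7290 + 0.004421) = 0.5769
  Lq = P₀·a^4·ρ / (4!(1-ρ)²) = 0.5769 × 0.09151 × 0.1375 / (24 × 0.7439) = 0.0004066
  Wq_B = Lq/λ = 0.00040656/5.5 = 0.00007392
  W_B = Wq_B + 1/μ = 0.00007392 + 0.1000 = 0.1001

Since W_A = 0.08264 < W_B = 0.1001, Option A (single fast server) has the shorter time in system.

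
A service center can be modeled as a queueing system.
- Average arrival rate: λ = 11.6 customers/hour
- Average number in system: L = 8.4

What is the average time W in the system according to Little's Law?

Little's Law: L = λW, so W = L/λ
W = 8.4/11.6 = 0.7241 hours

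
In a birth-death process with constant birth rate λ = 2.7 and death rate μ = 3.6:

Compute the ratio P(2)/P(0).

For constant rates: P(n)/P(0) = (λ/μ)^n
P(2)/P(0) = (2.7/3.6)^2 = 0.7500^2 = 0.5625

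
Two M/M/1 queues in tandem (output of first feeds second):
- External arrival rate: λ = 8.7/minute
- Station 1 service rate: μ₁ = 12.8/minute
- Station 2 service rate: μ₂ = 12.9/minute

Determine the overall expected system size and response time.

By Jackson's theorem, each station behaves as independent M/M/1.
Station 1: ρ₁ = 8.7/12.8 = 0.6797, L₁ = ρ₁/(1-ρ₁) = λ/(μ₁-λ) = 8.7/4.10 = 2.1220
Station 2: ρ₂ = 8.7/12.9 = 0.6744, L₂ = ρ₂/(1-ρ₂) = λ/(μ₂-λ) = 8.7/4.20 = 2.0714
Total: L = L₁ + L₂ = 2.1220 + 2.0714 = 4.1934
W = L/λ = 4.1934/8.7 = 0.4820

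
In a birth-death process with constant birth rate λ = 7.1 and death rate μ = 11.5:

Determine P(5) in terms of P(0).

For constant rates: P(n)/P(0) = (λ/μ)^n
P(5)/P(0) = (7.1/11.5)^5 = 0.61739^5 = 0.08970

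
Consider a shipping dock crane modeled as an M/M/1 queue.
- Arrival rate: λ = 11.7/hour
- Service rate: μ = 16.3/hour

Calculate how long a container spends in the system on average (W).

First, compute utilization: ρ = λ/μ = 11.7/16.3 = 0.7178
For M/M/1: W = 1/(μ-λ)
W = 1/(16.3-11.7) = 1/4.60
W = 0.2174 hours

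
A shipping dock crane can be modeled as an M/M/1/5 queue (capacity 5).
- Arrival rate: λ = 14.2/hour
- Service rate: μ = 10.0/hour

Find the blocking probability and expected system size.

ρ = λ/μ = 14.2/10.0 = 1.4200
P₀ = (1-ρ)/(1-ρ^(K+1)) = (1-1.4200)/(1-1.4200^6) = -0.4200/-7.1984 = 0.05835
P_K = P₀×ρ^K = 0.05835 × 1.4200^5 = 0.05835 × 5.7735 = 0.3369
Blocking probability P_5 = 0.3369 (33.69%)
L = ρ[1 - (K+1)ρ^K + Kρ^(K+1)] / [(1-ρ)(1-ρ^(K+1))]
L = 1.4200 × (1 - 6×5.7735 + 5×8.1984) / ((1 - 1.4200) × (1 - 8.1984)) = 3.4526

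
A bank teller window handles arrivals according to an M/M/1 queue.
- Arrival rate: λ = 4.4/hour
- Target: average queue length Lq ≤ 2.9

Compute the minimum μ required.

For M/M/1: Lq = λ²/(μ(μ-λ))
Need Lq ≤ 2.9, i.e. μ(μ-λ) ≥ λ²/2.9
μ² - 4.4μ - 19.36/2.9 ≥ 0  →  μ² - 4.4μ - 6.67586 ≥ 0
Quadratic formula (positive root): μ = [λ + √(λ² + 4×6.67586)]/2
Discriminant: 19.36 + 4×6.67586 = 46.0634, √46.0634 = 6.7870
μ ≥ (4.4 + 6.7870)/2 = 5.5935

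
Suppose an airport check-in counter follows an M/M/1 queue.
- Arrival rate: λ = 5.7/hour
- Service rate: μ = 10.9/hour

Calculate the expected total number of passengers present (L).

ρ = λ/μ = 5.7/10.9 = 0.5229
For M/M/1: L = λ/(μ-λ)
L = 5.7/(10.9-5.7) = 5.7/5.20
L = 1.0962 passengers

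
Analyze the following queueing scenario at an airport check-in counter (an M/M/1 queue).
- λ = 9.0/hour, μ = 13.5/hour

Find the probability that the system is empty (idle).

ρ = λ/μ = 9.0/13.5 = 0.6667
P(0) = 1 - ρ = 1 - 0.6667 = 0.3333
The server is idle 33.33% of the time.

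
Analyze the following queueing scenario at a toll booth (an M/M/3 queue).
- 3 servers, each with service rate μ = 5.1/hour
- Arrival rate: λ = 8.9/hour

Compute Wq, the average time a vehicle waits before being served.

Traffic intensity: ρ = λ/(cμ) = 8.9/(3×5.1) = 0.5817
Since ρ = 0.5817 < 1, system is stable.
Offered load a = λ/μ = cρ = 8.9/5.1 = 1.7451
P₀ = [ Σₙ₌₀^2 aⁿ/n! + a^3/(3!(1-ρ)) ]⁻¹
Σ = a^0/0! + a^1/1! + a^2/2! = 1.0000 + 1.7451 + 1.5227 = 4.2678
a^3/(3!(1-ρ)) = 5.3145/(6 × 0.4183) = 2.1175
P₀ = 1/(4.2678 + 2.1175) = 0.1566
Lq = P₀·a^3·ρ / (3!(1-ρ)²) = 0.156611 × 5.31446 × 0.581699 / (6 × 0.174975) = 0.4612
Wq = Lq/λ = 0.4612/8.9 = 0.05182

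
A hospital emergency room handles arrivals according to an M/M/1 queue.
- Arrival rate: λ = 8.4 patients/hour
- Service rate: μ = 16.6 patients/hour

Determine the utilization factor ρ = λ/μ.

Server utilization: ρ = λ/μ
ρ = 8.4/16.6 = 0.5060
The server is busy 50.60% of the time.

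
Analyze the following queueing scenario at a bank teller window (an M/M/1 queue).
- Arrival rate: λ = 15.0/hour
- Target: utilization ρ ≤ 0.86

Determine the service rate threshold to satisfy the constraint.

ρ = λ/μ, so μ = λ/ρ
μ ≥ 15.0/0.86 = 17.4419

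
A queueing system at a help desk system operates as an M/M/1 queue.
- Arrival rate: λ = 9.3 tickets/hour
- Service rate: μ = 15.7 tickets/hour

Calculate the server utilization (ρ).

Server utilization: ρ = λ/μ
ρ = 9.3/15.7 = 0.5924
The server is busy 59.24% of the time.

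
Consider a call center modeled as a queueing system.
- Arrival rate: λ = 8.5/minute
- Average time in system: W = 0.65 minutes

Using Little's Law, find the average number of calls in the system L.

Little's Law: L = λW
L = 8.5 × 0.65 = 5.5250 calls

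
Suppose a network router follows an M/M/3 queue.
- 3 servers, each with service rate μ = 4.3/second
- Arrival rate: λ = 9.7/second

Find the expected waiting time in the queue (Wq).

Traffic intensity: ρ = λ/(cμ) = 9.7/(3×4.3) = 0.7519
Since ρ = 0.7519 < 1, system is stable.
Offered load a = λ/μ = cρ = 9.7/4.3 = 2.2558
P₀ = [ Σₙ₌₀^2 aⁿ/n! + a^3/(3!(1-ρ)) ]⁻¹
Σ = a^0/0! + a^1/1! + a^2/2! = 1.00000 + 2.25581 + 2.54435 = 5.8002
a^3/(3!(1-ρ)) = 11.4792/(6 × 0.248062) = 7.7126
P₀ = 1/(5.8002 + 7.7126) = 0.07400
Lq = P₀·a^3·ρ / (3!(1-ρ)²) = 0.07400 × 11.4792 × 0.7519 / (6 × 0.06153) = 1.7301
Wq = Lq/λ = 1.7301/9.7 = 0.1784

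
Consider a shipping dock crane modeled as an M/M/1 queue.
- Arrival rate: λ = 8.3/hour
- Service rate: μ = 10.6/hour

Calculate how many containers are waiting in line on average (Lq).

ρ = λ/μ = 8.3/10.6 = 0.7830
For M/M/1: Lq = λ²/(μ(μ-λ))
Lq = 68.89/(10.6 × 2.30)
Lq = 2.8257 containers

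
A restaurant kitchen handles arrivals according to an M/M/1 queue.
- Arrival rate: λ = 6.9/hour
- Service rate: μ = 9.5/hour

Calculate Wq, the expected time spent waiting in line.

First, compute utilization: ρ = λ/μ = 6.9/9.5 = 0.7263
For M/M/1: Wq = λ/(μ(μ-λ))
Wq = 6.9/(9.5 × (9.5-6.9))
Wq = 6.9/(9.5 × 2.60)
Wq = 0.2794 hours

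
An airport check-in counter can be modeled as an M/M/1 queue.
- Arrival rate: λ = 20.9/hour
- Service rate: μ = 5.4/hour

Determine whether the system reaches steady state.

Stability requires ρ = λ/(cμ) < 1
ρ = 20.9/(1 × 5.4) = 20.9/5.40 = 3.8704
Since 3.8704 ≥ 1, the system is UNSTABLE.
Queue grows without bound. Need μ > λ = 20.9.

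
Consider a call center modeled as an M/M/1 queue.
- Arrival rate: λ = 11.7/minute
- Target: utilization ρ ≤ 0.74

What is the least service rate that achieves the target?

ρ = λ/μ, so μ = λ/ρ
μ ≥ 11.7/0.74 = 15.8108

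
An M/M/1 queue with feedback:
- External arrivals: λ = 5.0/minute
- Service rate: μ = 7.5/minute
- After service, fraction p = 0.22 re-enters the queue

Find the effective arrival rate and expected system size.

Effective arrival rate: λ_eff = λ/(1-p) = 5.0/(1-0.22) = 5.0/0.78 = 6.41026
ρ = λ_eff/μ = 6.41026/7.5 = 0.854701
L = ρ/(1-ρ) = 0.854701/(1-0.854701) = 5.8824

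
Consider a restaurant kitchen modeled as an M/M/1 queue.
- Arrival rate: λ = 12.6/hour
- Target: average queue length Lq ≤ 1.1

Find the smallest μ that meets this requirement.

For M/M/1: Lq = λ²/(μ(μ-λ))
Need Lq ≤ 1.1, i.e. μ(μ-λ) ≥ λ²/1.1
μ² - 12.6μ - 158.76/1.1 ≥ 0  →  μ² - 12.6μ - 144.32727 ≥ 0
Quadratic formula (positive root): μ = [λ + √(λ² + 4×144.32727)]/2
Discriminant: 158.76 + 4×144.32727 = 736.0691, √736.0691 = 27.1306
μ ≥ (12.6 + 27.1306)/2 = 19.8653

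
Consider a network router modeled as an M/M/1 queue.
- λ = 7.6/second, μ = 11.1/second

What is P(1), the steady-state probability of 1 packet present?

ρ = λ/μ = 7.6/11.1 = 0.6847
P(n) = (1-ρ)ρⁿ
P(1) = (1-0.6847) × 0.6847^1
P(1) = 0.3153 × 0.6847
P(1) = 0.2159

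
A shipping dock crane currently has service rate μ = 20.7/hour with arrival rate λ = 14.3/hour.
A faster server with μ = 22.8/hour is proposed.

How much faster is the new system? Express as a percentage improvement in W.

System 1: ρ₁ = 14.3/20.7 = 0.6908, W₁ = 1/(20.7-14.3) = 0.156250
System 2: ρ₂ = 14.3/22.8 = 0.6272, W₂ = 1/(22.8-14.3) = 0.117647
Improvement: (W₁-W₂)/W₁ = (0.156250-0.117647)/0.156250 = 24.71%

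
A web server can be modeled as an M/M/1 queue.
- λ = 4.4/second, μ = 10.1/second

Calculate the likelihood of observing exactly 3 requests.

ρ = λ/μ = 4.4/10.1 = 0.43564
P(n) = (1-ρ)ρⁿ
P(3) = (1-0.43564) × 0.43564^3
P(3) = 0.5644 × 0.08268
P(3) = 0.04666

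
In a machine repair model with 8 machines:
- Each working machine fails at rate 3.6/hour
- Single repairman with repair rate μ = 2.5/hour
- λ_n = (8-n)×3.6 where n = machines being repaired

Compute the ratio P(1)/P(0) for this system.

P(1)/P(0) = ∏_{i=0}^{1-1} λ_i/μ_{i+1}
= (8-0)×3.6/2.5
= 11.5200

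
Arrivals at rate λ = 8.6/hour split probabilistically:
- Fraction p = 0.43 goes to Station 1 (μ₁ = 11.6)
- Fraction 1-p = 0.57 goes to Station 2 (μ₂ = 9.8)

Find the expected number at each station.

Effective rates: λ₁ = 8.6×0.43 = 3.698, λ₂ = 8.6×0.57 = 4.902
Station 1: ρ₁ = 3.698/11.6 = 0.3188, L₁ = ρ₁/(1-ρ₁) = 0.3188/(1-0.3188) = 0.4680
Station 2: ρ₂ = 4.902/9.8 = 0.5002, L₂ = ρ₂/(1-ρ₂) = 0.5002/(1-0.5002) = 1.0008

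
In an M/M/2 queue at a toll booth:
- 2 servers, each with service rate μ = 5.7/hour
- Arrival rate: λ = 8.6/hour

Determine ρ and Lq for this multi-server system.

Traffic intensity: ρ = λ/(cμ) = 8.6/(2×5.7) = 0.7544
Since ρ = 0.7544 < 1, system is stable.
Offered load a = λ/μ = cρ = 8.6/5.7 = 1.5088
P₀ = [ Σₙ₌₀^1 aⁿ/n! + a^2/(2!(1-ρ)) ]⁻¹
Σ = a^0/0! + a^1/1! = 1.0000 + 1.5088 = 2.5088
a^2/(2!(1-ρ)) = 2.27639/(2 × 0.245614) = 4.6341
P₀ = 1/(2.5088 + 4.6341) = 0.1400
Lq = P₀·a^2·ρ / (2!(1-ρ)²) = 0.14000 × 2.2764 × 0.75439 / (2 × 0.060326) = 1.9927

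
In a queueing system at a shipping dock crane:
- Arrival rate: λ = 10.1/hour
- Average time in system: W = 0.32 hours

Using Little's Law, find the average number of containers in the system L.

Little's Law: L = λW
L = 10.1 × 0.32 = 3.2320 containers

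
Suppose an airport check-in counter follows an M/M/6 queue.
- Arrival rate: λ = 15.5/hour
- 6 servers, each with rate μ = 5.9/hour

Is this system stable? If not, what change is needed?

Stability requires ρ = λ/(cμ) < 1
ρ = 15.5/(6 × 5.9) = 15.5/35.40 = 0.4379
Since 0.4379 < 1, the system is STABLE.
The servers are busy 43.79% of the time.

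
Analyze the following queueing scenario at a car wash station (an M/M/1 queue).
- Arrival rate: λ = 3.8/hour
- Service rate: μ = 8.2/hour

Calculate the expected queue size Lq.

ρ = λ/μ = 3.8/8.2 = 0.4634
For M/M/1: Lq = λ²/(μ(μ-λ))
Lq = 14.44/(8.2 × 4.40)
Lq = 0.4002 cars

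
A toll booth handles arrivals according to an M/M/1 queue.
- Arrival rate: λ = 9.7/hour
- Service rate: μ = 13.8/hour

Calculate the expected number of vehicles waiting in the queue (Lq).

ρ = λ/μ = 9.7/13.8 = 0.7029
For M/M/1: Lq = λ²/(μ(μ-λ))
Lq = 94.09/(13.8 × 4.10)
Lq = 1.6630 vehicles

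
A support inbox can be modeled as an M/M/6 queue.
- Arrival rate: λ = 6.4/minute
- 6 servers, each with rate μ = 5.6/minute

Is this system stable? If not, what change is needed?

Stability requires ρ = λ/(cμ) < 1
ρ = 6.4/(6 × 5.6) = 6.4/33.60 = 0.1905
Since 0.1905 < 1, the system is STABLE.
The servers are busy 19.05% of the time.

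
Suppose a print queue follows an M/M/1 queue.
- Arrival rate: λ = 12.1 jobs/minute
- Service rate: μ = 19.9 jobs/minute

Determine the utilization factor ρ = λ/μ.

Server utilization: ρ = λ/μ
ρ = 12.1/19.9 = 0.6080
The server is busy 60.80% of the time.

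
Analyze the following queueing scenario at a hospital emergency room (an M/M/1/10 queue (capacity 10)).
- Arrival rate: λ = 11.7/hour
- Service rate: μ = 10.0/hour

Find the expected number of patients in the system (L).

ρ = λ/μ = 11.7/10.0 = 1.1700
P₀ = (1-ρ)/(1-ρ^(K+1)) = (1-1.1700)/(1-1.1700^11) = -0.1700/-4.6240 = 0.03676
P_K = P₀×ρ^K = 0.03676 × 1.1700^10 = 0.03676 × 4.8068 = 0.1767
L = ρ[1 - (K+1)ρ^K + Kρ^(K+1)] / [(1-ρ)(1-ρ^(K+1))]
L = 1.1700 × (1 - 11×4.80683 + 10×5.62399) / ((1 - 1.1700) × (1 - 5.62399)) = 6.4965 patients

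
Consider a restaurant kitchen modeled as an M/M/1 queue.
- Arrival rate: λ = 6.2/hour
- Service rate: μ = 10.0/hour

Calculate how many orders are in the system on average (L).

ρ = λ/μ = 6.2/10.0 = 0.6200
For M/M/1: L = λ/(μ-λ)
L = 6.2/(10.0-6.2) = 6.2/3.80
L = 1.6316 orders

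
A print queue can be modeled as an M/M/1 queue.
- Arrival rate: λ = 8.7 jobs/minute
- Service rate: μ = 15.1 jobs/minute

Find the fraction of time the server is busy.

Server utilization: ρ = λ/μ
ρ = 8.7/15.1 = 0.5762
The server is busy 57.62% of the time.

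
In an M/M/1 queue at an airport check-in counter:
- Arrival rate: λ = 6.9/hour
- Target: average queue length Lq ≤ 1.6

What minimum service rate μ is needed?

For M/M/1: Lq = λ²/(μ(μ-λ))
Need Lq ≤ 1.6, i.e. μ(μ-λ) ≥ λ²/1.6
μ² - 6.9μ - 47.61/1.6 ≥ 0  →  μ² - 6.9μ - 29.75625 ≥ 0
Quadratic formula (positive root): μ = [λ + √(λ² + 4×29.75625)]/2
Discriminant: 47.61 + 4×29.75625 = 166.6350, √166.6350 = 12.9087
μ ≥ (6.9 + 12.9087)/2 = 9.9044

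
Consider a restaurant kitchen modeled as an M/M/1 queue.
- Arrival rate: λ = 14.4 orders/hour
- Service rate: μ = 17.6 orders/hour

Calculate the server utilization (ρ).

Server utilization: ρ = λ/μ
ρ = 14.4/17.6 = 0.8182
The server is busy 81.82% of the time.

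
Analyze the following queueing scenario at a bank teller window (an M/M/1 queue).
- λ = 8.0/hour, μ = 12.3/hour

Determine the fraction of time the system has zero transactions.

ρ = λ/μ = 8.0/12.3 = 0.6504
P(0) = 1 - ρ = 1 - 0.6504 = 0.3496
The server is idle 34.96% of the time.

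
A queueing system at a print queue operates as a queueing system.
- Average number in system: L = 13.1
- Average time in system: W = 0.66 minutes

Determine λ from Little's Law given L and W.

Little's Law: L = λW, so λ = L/W
λ = 13.1/0.66 = 19.8485 jobs/minute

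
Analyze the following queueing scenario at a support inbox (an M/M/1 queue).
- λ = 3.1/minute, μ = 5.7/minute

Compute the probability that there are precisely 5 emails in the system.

ρ = λ/μ = 3.1/5.7 = 0.54386
P(n) = (1-ρ)ρⁿ
P(5) = (1-0.54386) × 0.54386^5
P(5) = 0.4561 × 0.04758
P(5) = 0.02170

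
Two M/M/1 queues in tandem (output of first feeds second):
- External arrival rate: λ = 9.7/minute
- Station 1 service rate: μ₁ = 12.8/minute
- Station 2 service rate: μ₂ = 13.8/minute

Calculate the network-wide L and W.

By Jackson's theorem, each station behaves as independent M/M/1.
Station 1: ρ₁ = 9.7/12.8 = 0.7578, L₁ = ρ₁/(1-ρ₁) = λ/(μ₁-λ) = 9.7/3.10 = 3.1290
Station 2: ρ₂ = 9.7/13.8 = 0.7029, L₂ = ρ₂/(1-ρ₂) = λ/(μ₂-λ) = 9.7/4.10 = 2.3659
Total: L = L₁ + L₂ = 3.1290 + 2.3659 = 5.4949
W = L/λ = 5.4949/9.7 = 0.5665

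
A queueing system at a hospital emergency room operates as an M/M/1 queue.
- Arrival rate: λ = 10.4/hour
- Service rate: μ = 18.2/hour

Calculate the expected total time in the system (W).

First, compute utilization: ρ = λ/μ = 10.4/18.2 = 0.5714
For M/M/1: W = 1/(μ-λ)
W = 1/(18.2-10.4) = 1/7.80
W = 0.1282 hours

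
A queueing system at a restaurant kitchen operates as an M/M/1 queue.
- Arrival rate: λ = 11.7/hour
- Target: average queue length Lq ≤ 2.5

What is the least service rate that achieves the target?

For M/M/1: Lq = λ²/(μ(μ-λ))
Need Lq ≤ 2.5, i.e. μ(μ-λ) ≥ λ²/2.5
μ² - 11.7μ - 136.89/2.5 ≥ 0  →  μ² - 11.7μ - 54.7560 ≥ 0
Quadratic formula (positive root): μ = [λ + √(λ² + 4×54.7560)]/2
Discriminant: 136.89 + 4×54.7560 = 355.9140, √355.9140 = 18.8657
μ ≥ (11.7 + 18.8657)/2 = 15.2828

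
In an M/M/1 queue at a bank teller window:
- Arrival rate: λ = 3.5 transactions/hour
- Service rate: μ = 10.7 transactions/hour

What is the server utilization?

Server utilization: ρ = λ/μ
ρ = 3.5/10.7 = 0.3271
The server is busy 32.71% of the time.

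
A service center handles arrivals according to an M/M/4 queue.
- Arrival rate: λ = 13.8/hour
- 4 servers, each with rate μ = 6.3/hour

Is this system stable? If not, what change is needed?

Stability requires ρ = λ/(cμ) < 1
ρ = 13.8/(4 × 6.3) = 13.8/25.20 = 0.5476
Since 0.5476 < 1, the system is STABLE.
The servers are busy 54.76% of the time.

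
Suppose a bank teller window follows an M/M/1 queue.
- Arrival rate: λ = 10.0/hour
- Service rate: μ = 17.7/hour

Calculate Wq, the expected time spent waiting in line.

First, compute utilization: ρ = λ/μ = 10.0/17.7 = 0.5650
For M/M/1: Wq = λ/(μ(μ-λ))
Wq = 10.0/(17.7 × (17.7-10.0))
Wq = 10.0/(17.7 × 7.70)
Wq = 0.07337 hours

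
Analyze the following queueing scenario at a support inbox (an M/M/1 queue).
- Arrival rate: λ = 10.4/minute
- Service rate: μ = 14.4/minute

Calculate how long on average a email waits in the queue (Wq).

First, compute utilization: ρ = λ/μ = 10.4/14.4 = 0.7222
For M/M/1: Wq = λ/(μ(μ-λ))
Wq = 10.4/(14.4 × (14.4-10.4))
Wq = 10.4/(14.4 × 4.00)
Wq = 0.1806 minutes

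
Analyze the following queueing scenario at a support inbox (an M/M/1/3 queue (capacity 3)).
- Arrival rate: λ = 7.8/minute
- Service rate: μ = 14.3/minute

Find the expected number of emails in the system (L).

ρ = λ/μ = 7.8/14.3 = 0.54545
P₀ = (1-ρ)/(1-ρ^(K+1)) = (1-0.54545)/(1-0.54545^4) = 0.4546/0.9115 = 0.4987
P_K = P₀×ρ^K = 0.49869 × 0.54545^3 = 0.49869 × 0.16228 = 0.08093
L = ρ[1 - (K+1)ρ^K + Kρ^(K+1)] / [(1-ρ)(1-ρ^(K+1))]
L = 0.54545 × (1 - 4×0.16228 + 3×0.088516) / ((1 - 0.54545) × (1 - 0.088516)) = 0.8115 emails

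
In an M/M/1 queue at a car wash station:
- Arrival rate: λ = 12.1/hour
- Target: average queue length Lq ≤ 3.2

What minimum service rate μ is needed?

For M/M/1: Lq = λ²/(μ(μ-λ))
Need Lq ≤ 3.2, i.e. μ(μ-λ) ≥ λ²/3.2
μ² - 12.1μ - 146.41/3.2 ≥ 0  →  μ² - 12.1μ - 45.75312 ≥ 0
Quadratic formula (positive root): μ = [λ + √(λ² + 4×45.75312)]/2
Discriminant: 146.41 + 4×45.75312 = 329.4225, √329.4225 = 18.1500
μ ≥ (12.1 + 18.1500)/2 = 15.1250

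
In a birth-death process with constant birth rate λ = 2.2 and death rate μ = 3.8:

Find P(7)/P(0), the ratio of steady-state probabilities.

For constant rates: P(n)/P(0) = (λ/μ)^n
P(7)/P(0) = (2.2/3.8)^7 = 0.57895^7 = 0.02180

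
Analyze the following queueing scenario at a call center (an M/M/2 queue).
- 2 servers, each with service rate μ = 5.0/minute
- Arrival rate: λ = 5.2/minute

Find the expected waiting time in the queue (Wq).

Traffic intensity: ρ = λ/(cμ) = 5.2/(2×5.0) = 0.5200
Since ρ = 0.5200 < 1, system is stable.
Offered load a = λ/μ = cρ = 5.2/5.0 = 1.0400
P₀ = [ Σₙ₌₀^1 aⁿ/n! + a^2/(2!(1-ρ)) ]⁻¹
Σ = a^0/0! + a^1/1! = 1.0000 + 1.0400 = 2.0400
a^2/(2!(1-ρ)) = 1.0816/(2 × 0.4800) = 1.1267
P₀ = 1/(2.0400 + 1.1267) = 0.3158
Lq = P₀·a^2·ρ / (2!(1-ρ)²) = 0.31579 × 1.0816 × 0.52000 / (2 × 0.23040) = 0.3854
Wq = Lq/λ = 0.3854/5.2 = 0.07412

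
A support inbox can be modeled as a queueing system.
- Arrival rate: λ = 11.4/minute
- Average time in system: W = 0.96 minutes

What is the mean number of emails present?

Little's Law: L = λW
L = 11.4 × 0.96 = 10.9440 emails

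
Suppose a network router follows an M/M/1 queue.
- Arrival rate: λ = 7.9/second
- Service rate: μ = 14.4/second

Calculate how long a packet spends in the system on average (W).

First, compute utilization: ρ = λ/μ = 7.9/14.4 = 0.5486
For M/M/1: W = 1/(μ-λ)
W = 1/(14.4-7.9) = 1/6.50
W = 0.1538 seconds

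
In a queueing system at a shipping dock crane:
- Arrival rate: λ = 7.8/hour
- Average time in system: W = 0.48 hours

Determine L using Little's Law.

Little's Law: L = λW
L = 7.8 × 0.48 = 3.7440 containers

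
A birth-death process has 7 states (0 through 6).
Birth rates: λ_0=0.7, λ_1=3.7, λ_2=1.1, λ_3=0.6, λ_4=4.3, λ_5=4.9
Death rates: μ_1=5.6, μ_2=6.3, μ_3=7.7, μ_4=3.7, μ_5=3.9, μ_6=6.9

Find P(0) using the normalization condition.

Ratios P(n)/P(0) = (λ₀···λₙ₋₁)/(μ₁···μₙ):
P(1)/P(0) = (0.7)/(5.6) = 0.1250
P(2)/P(0) = (0.7×3.7)/(5.6×6.3) = 0.07341
P(3)/P(0) = (0.7×3.7×1.1)/(5.6×6.3×7.7) = 0.01049
P(4)/P(0) = (0.7×3.7×1.1×0.6)/(5.6×6.3×7.7×3.7) = 0.001701
P(5)/P(0) = (0.7×3.7×1.1×0.6×4.3)/(5.6×6.3×7.7×3.7×3.9) = 0.001875
P(6)/P(0) = (0.7×3.7×1.1×0.6×4.3×4.9)/(5.6×6.3×7.7×3.7×3.9×6.9) = 0.001332

Normalization: ∑ P(n) = 1
P(0) × (1.0000 + 0.1250 + 0.07341 + 0.01049 + 0.001701 + 0.001875 + 0.001332) = 1
P(0) × 1.2138 = 1
P(0) = 1/1.2138 = 0.8239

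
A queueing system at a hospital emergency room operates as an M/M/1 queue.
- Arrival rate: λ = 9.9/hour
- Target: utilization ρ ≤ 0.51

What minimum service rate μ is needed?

ρ = λ/μ, so μ = λ/ρ
μ ≥ 9.9/0.51 = 19.4118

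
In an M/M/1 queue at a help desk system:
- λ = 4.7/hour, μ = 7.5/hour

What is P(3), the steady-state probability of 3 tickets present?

ρ = λ/μ = 4.7/7.5 = 0.6267
P(n) = (1-ρ)ρⁿ
P(3) = (1-0.6267) × 0.6267^3
P(3) = 0.37330 × 0.24614
P(3) = 0.09188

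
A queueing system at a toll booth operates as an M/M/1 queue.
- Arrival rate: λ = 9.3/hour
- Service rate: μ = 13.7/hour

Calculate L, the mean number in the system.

ρ = λ/μ = 9.3/13.7 = 0.6788
For M/M/1: L = λ/(μ-λ)
L = 9.3/(13.7-9.3) = 9.3/4.40
L = 2.1136 vehicles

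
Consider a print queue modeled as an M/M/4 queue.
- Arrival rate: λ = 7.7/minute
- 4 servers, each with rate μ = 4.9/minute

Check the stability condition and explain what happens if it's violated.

Stability requires ρ = λ/(cμ) < 1
ρ = 7.7/(4 × 4.9) = 7.7/19.60 = 0.3929
Since 0.3929 < 1, the system is STABLE.
The servers are busy 39.29% of the time.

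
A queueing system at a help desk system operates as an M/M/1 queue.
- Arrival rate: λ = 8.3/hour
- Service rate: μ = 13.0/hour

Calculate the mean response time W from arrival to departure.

First, compute utilization: ρ = λ/μ = 8.3/13.0 = 0.6385
For M/M/1: W = 1/(μ-λ)
W = 1/(13.0-8.3) = 1/4.70
W = 0.2128 hours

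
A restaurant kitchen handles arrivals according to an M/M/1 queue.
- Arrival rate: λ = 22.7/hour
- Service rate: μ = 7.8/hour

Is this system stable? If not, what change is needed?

Stability requires ρ = λ/(cμ) < 1
ρ = 22.7/(1 × 7.8) = 22.7/7.80 = 2.9103
Since 2.9103 ≥ 1, the system is UNSTABLE.
Queue grows without bound. Need μ > λ = 22.7.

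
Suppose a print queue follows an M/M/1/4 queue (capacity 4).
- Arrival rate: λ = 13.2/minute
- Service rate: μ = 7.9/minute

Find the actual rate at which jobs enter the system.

ρ = λ/μ = 13.2/7.9 = 1.6709
P₀ = (1-ρ)/(1-ρ^(K+1)) = (1-1.6709)/(1-1.6709^5) = -0.6709/-12.0242 = 0.05580
P_K = P₀×ρ^K = 0.05580 × 1.6709^4 = 0.05580 × 7.7947 = 0.4349
λ_eff = λ(1-P_K) = 13.2 × (1 - 0.43491) = 13.2 × 0.56509 = 7.4592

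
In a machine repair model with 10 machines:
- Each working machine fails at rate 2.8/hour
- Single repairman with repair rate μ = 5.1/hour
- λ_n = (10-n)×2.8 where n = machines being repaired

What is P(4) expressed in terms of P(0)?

P(4)/P(0) = ∏_{i=0}^{4-1} λ_i/μ_{i+1}
= (10-0)×2.8/5.1 × (10-1)×2.8/5.1 × (10-2)×2.8/5.1 × (10-3)×2.8/5.1
= 457.9119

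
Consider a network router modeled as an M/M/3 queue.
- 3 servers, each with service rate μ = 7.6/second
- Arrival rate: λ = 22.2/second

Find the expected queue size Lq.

Traffic intensity: ρ = λ/(cμ) = 22.2/(3×7.6) = 0.9737
Since ρ = 0.9737 < 1, system is stable.
Offered load a = λ/μ = cρ = 22.2/7.6 = 2.9211
P₀ = [ Σₙ₌₀^2 aⁿ/n! + a^3/(3!(1-ρ)) ]⁻¹
Σ = a^0/0! + a^1/1! + a^2/2! = 1.00000 + 2.92105 + 4.26627 = 8.1873
a^3/(3!(1-ρ)) = 24.92402/(6 × 0.02631579) = 157.8521
P₀ = 1/(8.1873 + 157.8521) = 0.006023
Lq = P₀·a^3·ρ / (3!(1-ρ)²) = 0.00602266 × 24.9240 × 0.973684 / (6 × 0.000692521) = 35.1755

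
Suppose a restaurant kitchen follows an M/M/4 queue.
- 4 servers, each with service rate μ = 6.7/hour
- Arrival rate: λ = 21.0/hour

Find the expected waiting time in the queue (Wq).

Traffic intensity: ρ = λ/(cμ) = 21.0/(4×6.7) = 0.7836
Since ρ = 0.7836 < 1, system is stable.
Offered load a = λ/μ = cρ = 21.0/6.7 = 3.1343
P₀ = [ Σₙ₌₀^3 aⁿ/n! + a^4/(4!(1-ρ)) ]⁻¹
Σ = a^0/0! + a^1/1! + a^2/2! + a^3/3! = 1.00000 + 3.13433 + 4.91201 + 5.13195 = 14.1783
a^4/(4!(1-ρ)) = 96.5113/(24 × 0.216418) = 18.5812
P₀ = 1/(14.1783 + 18.5812) = 0.03053
Lq = P₀·a^4·ρ / (4!(1-ρ)²) = 0.030526 × 96.5113 × 0.78358 / (24 × 0.046837) = 2.0537
Wq = Lq/λ = 2.05366/21.0 = 0.09779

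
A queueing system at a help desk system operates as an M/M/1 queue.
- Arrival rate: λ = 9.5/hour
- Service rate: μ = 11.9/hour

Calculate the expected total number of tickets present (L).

ρ = λ/μ = 9.5/11.9 = 0.7983
For M/M/1: L = λ/(μ-λ)
L = 9.5/(11.9-9.5) = 9.5/2.40
L = 3.9583 tickets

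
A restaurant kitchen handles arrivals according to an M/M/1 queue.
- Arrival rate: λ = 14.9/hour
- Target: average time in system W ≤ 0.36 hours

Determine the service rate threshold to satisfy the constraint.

For M/M/1: W = 1/(μ-λ)
Need W ≤ 0.36, so 1/(μ-λ) ≤ 0.36
μ - λ ≥ 1/0.36 = 2.7778
μ ≥ 14.9 + 2.7778 = 17.6778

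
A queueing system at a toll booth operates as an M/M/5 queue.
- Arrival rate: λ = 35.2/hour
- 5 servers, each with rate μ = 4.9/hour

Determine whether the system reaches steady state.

Stability requires ρ = λ/(cμ) < 1
ρ = 35.2/(5 × 4.9) = 35.2/24.50 = 1.4367
Since 1.4367 ≥ 1, the system is UNSTABLE.
Need c > λ/μ = 35.2/4.9 = 7.18.
Minimum servers needed: c = 8.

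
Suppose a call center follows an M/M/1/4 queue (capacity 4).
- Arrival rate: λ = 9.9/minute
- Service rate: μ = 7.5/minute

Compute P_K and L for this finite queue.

ρ = λ/μ = 9.9/7.5 = 1.3200
P₀ = (1-ρ)/(1-ρ^(K+1)) = (1-1.3200)/(1-1.3200^5) = -0.3200/-3.0075 = 0.1064
P_K = P₀×ρ^K = 0.1064 × 1.3200^4 = 0.1064 × 3.0360 = 0.3230
Blocking probability P_4 = 0.3230 (32.30%)
L = ρ[1 - (K+1)ρ^K + Kρ^(K+1)] / [(1-ρ)(1-ρ^(K+1))]
L = 1.3200 × (1 - 5×3.03596 + 4×4.00746) / ((1 - 1.3200) × (1 - 4.00746)) = 2.5375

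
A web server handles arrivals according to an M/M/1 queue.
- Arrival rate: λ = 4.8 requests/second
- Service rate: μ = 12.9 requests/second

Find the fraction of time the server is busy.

Server utilization: ρ = λ/μ
ρ = 4.8/12.9 = 0.3721
The server is busy 37.21% of the time.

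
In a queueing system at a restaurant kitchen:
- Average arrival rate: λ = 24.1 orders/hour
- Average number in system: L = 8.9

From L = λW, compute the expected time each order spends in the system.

Little's Law: L = λW, so W = L/λ
W = 8.9/24.1 = 0.3693 hours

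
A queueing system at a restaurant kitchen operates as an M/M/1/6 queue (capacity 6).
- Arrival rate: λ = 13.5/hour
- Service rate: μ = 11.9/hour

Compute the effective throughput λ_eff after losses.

ρ = λ/μ = 13.5/11.9 = 1.13445
P₀ = (1-ρ)/(1-ρ^(K+1)) = (1-1.13445)/(1-1.13445^7) = -0.13445/-1.4182 = 0.09480
P_K = P₀×ρ^K = 0.09480 × 1.13445^6 = 0.09480 × 2.1316 = 0.2021
λ_eff = λ(1-P_K) = 13.5 × (1 - 0.20208) = 13.5 × 0.79792 = 10.7719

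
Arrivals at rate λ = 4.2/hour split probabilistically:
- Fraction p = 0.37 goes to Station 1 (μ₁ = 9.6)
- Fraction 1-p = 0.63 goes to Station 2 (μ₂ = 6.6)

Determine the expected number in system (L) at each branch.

Effective rates: λ₁ = 4.2×0.37 = 1.554, λ₂ = 4.2×0.63 = 2.646
Station 1: ρ₁ = 1.554/9.6 = 0.16188, L₁ = ρ₁/(1-ρ₁) = 0.16188/(1-0.16188) = 0.1931
Station 2: ρ₂ = 2.646/6.6 = 0.4009, L₂ = ρ₂/(1-ρ₂) = 0.4009/(1-0.4009) = 0.6692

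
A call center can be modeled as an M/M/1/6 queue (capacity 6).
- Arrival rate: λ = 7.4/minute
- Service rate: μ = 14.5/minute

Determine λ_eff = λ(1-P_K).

ρ = λ/μ = 7.4/14.5 = 0.510345
P₀ = (1-ρ)/(1-ρ^(K+1)) = (1-0.510345)/(1-0.510345^7) = 0.4897/0.9910 = 0.4941
P_K = P₀×ρ^K = 0.49411 × 0.510345^6 = 0.49411 × 0.017668 = 0.008730
λ_eff = λ(1-P_K) = 7.4 × (1 - 0.008730) = 7.4 × 0.99127 = 7.3354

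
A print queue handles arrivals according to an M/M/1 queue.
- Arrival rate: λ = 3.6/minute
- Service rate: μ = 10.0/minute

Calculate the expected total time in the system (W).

First, compute utilization: ρ = λ/μ = 3.6/10.0 = 0.3600
For M/M/1: W = 1/(μ-λ)
W = 1/(10.0-3.6) = 1/6.40
W = 0.1562 minutes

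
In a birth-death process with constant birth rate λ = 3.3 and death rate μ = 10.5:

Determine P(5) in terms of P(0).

For constant rates: P(n)/P(0) = (λ/μ)^n
P(5)/P(0) = (3.3/10.5)^5 = 0.314286^5 = 0.003066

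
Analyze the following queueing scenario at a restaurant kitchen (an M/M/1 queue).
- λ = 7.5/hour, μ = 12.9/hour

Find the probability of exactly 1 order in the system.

ρ = λ/μ = 7.5/12.9 = 0.5814
P(n) = (1-ρ)ρⁿ
P(1) = (1-0.5814) × 0.5814^1
P(1) = 0.4186 × 0.5814
P(1) = 0.2434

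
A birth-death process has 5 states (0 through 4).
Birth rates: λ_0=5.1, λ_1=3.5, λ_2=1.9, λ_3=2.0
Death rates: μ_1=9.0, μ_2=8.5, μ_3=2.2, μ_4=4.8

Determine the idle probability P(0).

Ratios P(n)/P(0) = (λ₀···λₙ₋₁)/(μ₁···μₙ):
P(1)/P(0) = (5.1)/(9.0) = 0.5667
P(2)/P(0) = (5.1×3.5)/(9.0×8.5) = 0.2333
P(3)/P(0) = (5.1×3.5×1.9)/(9.0×8.5×2.2) = 0.2015
P(4)/P(0) = (5.1×3.5×1.9×2.0)/(9.0×8.5×2.2×4.8) = 0.08396

Normalization: ∑ P(n) = 1
P(0) × (1.0000 + 0.5667 + 0.2333 + 0.2015 + 0.08396) = 1
P(0) × 2.0855 = 1
P(0) = 1/2.0855 = 0.4795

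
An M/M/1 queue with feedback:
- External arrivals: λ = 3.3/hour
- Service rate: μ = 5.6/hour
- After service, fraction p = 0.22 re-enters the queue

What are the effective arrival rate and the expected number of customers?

Effective arrival rate: λ_eff = λ/(1-p) = 3.3/(1-0.22) = 3.3/0.78 = 4.23077
ρ = λ_eff/μ = 4.23077/5.6 = 0.755495
L = ρ/(1-ρ) = 0.755495/(1-0.755495) = 3.0899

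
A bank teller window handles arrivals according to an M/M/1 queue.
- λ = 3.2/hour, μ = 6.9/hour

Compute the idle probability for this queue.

ρ = λ/μ = 3.2/6.9 = 0.4638
P(0) = 1 - ρ = 1 - 0.4638 = 0.5362
The server is idle 53.62% of the time.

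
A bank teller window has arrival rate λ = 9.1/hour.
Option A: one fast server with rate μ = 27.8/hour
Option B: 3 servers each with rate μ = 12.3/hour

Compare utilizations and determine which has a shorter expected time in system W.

Option A: single server μ = 27.8 (M/M/1)
  ρ_A = 9.1/27.8 = 0.3273
  W_A = 1/(μ-λ) = 1/(27.8-9.1) = 1/18.70 = 0.05348

Option B: 3 servers μ = 12.3 (M/M/3)
  ρ_B = λ/(cμ) = 9.1/(3×12.3) = 0.2466
  Offered load a = λ/μ = cρ = 9.1/12.3 = 0.7398
  P₀ = [ Σₙ₌₀^2 aⁿ/n! + a^3/(3!(1-ρ)) ]⁻¹
  Σ = a^0/0! + a^1/1! + a^2/2! = 1.0000 + 0.7398 + 0.2737 = 2.0135
  a^3/(3!(1-ρ)) = 0.4050/(6 × 0.7534) = 0.08959
  P₀ = 1/(2.0135 + 0.08959) = 0.4755
  Lq = P₀·a^3·ρ / (3!(1-ρ)²) = 0.4755 × 0.4050 × 0.2466 / (6 × 0.5676) = 0.01394
  Wq_B = Lq/λ = 0.01394/9.1 = 0.001532
  W_B = Wq_B + 1/μ = 0.001532 + 0.08130 = 0.08283

Since W_A = 0.05348 < W_B = 0.08283, Option A (single fast server) has the shorter time in system.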